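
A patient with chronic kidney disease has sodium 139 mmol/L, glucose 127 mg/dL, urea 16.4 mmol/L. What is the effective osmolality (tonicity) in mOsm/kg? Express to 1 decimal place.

285.1 mOsm/kg

Effective osmolality excludes urea (freely permeant across cell membranes):
2·Na + glucose/18
= 2·139 + 127/18
= 278 + 7.06
= 285.06 mOsm/kg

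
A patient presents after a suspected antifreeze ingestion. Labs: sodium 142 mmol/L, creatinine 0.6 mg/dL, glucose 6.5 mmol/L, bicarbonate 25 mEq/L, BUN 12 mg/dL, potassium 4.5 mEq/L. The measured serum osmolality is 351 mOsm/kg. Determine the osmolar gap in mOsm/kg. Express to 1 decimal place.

Calculated osmolality = 2·Na + glucose + BUN/2.8
= 2·142 + 6.5 + 12/2.8
= 284 + 6.50 + 4.29
= 294.79 mOsm/kg ≈ 294.8 mOsm/kg
Osmolar gap = measured − calculated = 351 − 294.8 = 56.2 mOsm/kg

56.2 mOsm/kg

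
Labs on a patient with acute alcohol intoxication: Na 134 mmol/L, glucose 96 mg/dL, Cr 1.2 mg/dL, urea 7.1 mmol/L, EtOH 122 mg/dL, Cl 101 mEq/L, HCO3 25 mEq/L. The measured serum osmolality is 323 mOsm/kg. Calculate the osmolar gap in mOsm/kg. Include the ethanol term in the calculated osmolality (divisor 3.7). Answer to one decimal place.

9.6 mOsm/kg

Calculated osmolality = 2·Na + glucose/18 + urea + ethanol/3.7
= 2·134 + 96/18 + 7.1 + 122/3.7
= 268 + 5.33 + 7.10 + 32.97
= 313.4 mOsm/kg ≈ 313.4 mOsm/kg
Osmolar gap = measured − calculated = 323 − 313.4 = 9.6 mOsm/kg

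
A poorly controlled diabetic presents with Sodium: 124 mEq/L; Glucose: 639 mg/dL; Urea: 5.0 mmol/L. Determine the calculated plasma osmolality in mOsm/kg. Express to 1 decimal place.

288.5 mOsm/kg

Calculated osmolality = 2·Na + glucose/18 + urea
= 2·124 + 639/18 + 5
= 248 + 35.50 + 5
= 288.5 mOsm/kg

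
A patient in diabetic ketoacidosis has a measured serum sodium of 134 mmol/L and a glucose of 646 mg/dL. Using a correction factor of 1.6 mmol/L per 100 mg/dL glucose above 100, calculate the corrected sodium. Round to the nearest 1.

143 mmol/L

Corrected Na = measured Na + 1.6 · (glucose − 100)/100
= 134 + 1.6 · (646 − 100)/100
= 134 + 8.7
= 142.7 mmol/L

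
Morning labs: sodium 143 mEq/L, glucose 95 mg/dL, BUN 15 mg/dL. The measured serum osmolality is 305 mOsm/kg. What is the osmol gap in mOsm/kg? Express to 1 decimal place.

8.4 mOsm/kg

Calculated osmolality = 2·Na + glucose/18 + BUN/2.8
= 2·143 + 95/18 + 15/2.8
= 286 + 5.28 + 5.36
= 296.64 mOsm/kg ≈ 296.6 mOsm/kg
Osmolar gap = measured − calculated = 305 − 296.6 = 8.4 mOsm/kg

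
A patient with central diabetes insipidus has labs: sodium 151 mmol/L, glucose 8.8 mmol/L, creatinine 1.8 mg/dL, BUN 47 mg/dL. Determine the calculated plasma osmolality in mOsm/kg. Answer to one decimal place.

Calculated osmolality = 2·Na + glucose + BUN/2.8
= 2·151 + 8.8 + 47/2.8
= 302 + 8.80 + 16.79
= 327.59 mOsm/kg

327.6 mOsm/kg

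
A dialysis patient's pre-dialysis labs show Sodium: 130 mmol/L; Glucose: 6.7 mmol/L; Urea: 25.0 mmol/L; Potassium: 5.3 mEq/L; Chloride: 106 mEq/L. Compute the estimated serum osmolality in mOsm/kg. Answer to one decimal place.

291.7 mOsm/kg

Calculated osmolality = 2·Na + glucose + urea
= 2·130 + 6.7 + 25
= 260 + 6.70 + 25
= 291.7 mOsm/kg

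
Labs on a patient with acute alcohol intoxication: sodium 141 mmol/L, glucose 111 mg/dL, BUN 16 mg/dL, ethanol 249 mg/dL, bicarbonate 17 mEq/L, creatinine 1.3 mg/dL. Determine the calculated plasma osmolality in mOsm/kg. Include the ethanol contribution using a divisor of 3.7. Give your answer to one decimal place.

361.2 mOsm/kg

Calculated osmolality = 2·Na + glucose/18 + BUN/2.8 + ethanol/3.7
= 2·141 + 111/18 + 16/2.8 + 249/3.7
= 282 + 6.17 + 5.71 + 67.30
= 361.18 mOsm/kg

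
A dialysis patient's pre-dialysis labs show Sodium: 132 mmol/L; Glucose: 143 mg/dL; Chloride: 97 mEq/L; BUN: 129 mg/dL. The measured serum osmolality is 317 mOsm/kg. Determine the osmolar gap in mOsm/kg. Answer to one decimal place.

Calculated osmolality = 2·Na + glucose/18 + BUN/2.8
= 2·132 + 143/18 + 129/2.8
= 264 + 7.94 + 46.07
= 318.01 mOsm/kg ≈ 318.0 mOsm/kg
Osmolar gap = measured − calculated = 317 − 318.0 = -1.0 mOsm/kg

-1.0 mOsm/kg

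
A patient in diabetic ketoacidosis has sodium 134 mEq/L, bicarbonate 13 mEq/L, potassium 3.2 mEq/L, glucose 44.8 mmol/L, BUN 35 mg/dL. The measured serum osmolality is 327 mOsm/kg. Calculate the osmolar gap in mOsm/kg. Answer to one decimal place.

Calculated osmolality = 2·Na + glucose + BUN/2.8
= 2·134 + 44.8 + 35/2.8
= 268 + 44.80 + 12.50
= 325.3 mOsm/kg ≈ 325.3 mOsm/kg
Osmolar gap = measured − calculated = 327 − 325.3 = 1.7 mOsm/kg

1.7 mOsm/kg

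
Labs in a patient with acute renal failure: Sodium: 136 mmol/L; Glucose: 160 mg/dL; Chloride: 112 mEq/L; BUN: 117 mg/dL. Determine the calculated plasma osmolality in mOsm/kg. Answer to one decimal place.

322.7 mOsm/kg

Calculated osmolality = 2·Na + glucose/18 + BUN/2.8
= 2·136 + 160/18 + 117/2.8
= 272 + 8.89 + 41.79
= 322.68 mOsm/kg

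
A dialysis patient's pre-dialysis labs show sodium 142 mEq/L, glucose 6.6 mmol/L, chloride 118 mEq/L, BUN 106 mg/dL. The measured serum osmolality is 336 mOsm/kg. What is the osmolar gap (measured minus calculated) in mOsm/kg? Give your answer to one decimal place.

7.5 mOsm/kg

Calculated osmolality = 2·Na + glucose + BUN/2.8
= 2·142 + 6.6 + 106/2.8
= 284 + 6.60 + 37.86
= 328.46 mOsm/kg ≈ 328.5 mOsm/kg
Osmolar gap = measured − calculated = 336 − 328.5 = 7.5 mOsm/kg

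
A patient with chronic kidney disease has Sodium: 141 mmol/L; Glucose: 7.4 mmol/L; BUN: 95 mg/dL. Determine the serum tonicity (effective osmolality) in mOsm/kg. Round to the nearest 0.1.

Effective osmolality excludes urea (freely permeant across cell membranes):
2·Na + glucose
= 2·141 + 7.4
= 282 + 7.4
= 289.4 mOsm/kg

289.4 mOsm/kg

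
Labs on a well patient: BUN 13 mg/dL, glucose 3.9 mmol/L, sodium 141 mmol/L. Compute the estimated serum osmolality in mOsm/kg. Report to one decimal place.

Calculated osmolality = 2·Na + glucose + BUN/2.8
= 2·141 + 3.9 + 13/2.8
= 282 + 3.90 + 4.64
= 290.54 mOsm/kg

290.5 mOsm/kg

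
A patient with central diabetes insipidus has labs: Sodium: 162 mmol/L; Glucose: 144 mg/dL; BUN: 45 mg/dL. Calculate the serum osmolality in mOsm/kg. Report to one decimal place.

Calculated osmolality = 2·Na + glucose/18 + BUN/2.8
= 2·162 + 144/18 + 45/2.8
= 324 + 8 + 16.07
= 348.07 mOsm/kg

348.1 mOsm/kg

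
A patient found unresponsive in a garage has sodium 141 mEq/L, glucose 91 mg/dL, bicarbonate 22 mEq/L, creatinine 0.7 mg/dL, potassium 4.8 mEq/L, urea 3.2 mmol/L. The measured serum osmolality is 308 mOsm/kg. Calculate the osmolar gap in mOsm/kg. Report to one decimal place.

Calculated osmolality = 2·Na + glucose/18 + urea
= 2·141 + 91/18 + 3.2
= 282 + 5.06 + 3.20
= 290.26 mOsm/kg ≈ 290.3 mOsm/kg
Osmolar gap = measured − calculated = 308 − 290.3 = 17.7 mOsm/kg

17.7 mOsm/kg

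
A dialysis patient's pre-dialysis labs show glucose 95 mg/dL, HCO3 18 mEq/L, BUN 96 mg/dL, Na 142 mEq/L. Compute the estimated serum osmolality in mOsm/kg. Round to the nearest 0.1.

Calculated osmolality = 2·Na + glucose/18 + BUN/2.8
= 2·142 + 95/18 + 96/2.8
= 284 + 5.28 + 34.29
= 323.57 mOsm/kg

323.6 mOsm/kg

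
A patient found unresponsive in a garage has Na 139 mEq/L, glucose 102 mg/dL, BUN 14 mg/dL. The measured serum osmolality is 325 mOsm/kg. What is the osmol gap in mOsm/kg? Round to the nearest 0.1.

36.3 mOsm/kg

Calculated osmolality = 2·Na + glucose/18 + BUN/2.8
= 2·139 + 102/18 + 14/2.8
= 278 + 5.67 + 5
= 288.67 mOsm/kg ≈ 288.7 mOsm/kg
Osmolar gap = measured − calculated = 325 − 288.7 = 36.3 mOsm/kg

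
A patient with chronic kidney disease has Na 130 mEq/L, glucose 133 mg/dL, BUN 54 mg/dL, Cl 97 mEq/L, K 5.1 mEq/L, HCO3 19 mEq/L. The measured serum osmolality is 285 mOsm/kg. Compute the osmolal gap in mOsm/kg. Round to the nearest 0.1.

Calculated osmolality = 2·Na + glucose/18 + BUN/2.8
= 2·130 + 133/18 + 54/2.8
= 260 + 7.39 + 19.29
= 286.68 mOsm/kg ≈ 286.7 mOsm/kg
Osmolar gap = measured − calculated = 285 − 286.7 = -1.7 mOsm/kg

-1.7 mOsm/kg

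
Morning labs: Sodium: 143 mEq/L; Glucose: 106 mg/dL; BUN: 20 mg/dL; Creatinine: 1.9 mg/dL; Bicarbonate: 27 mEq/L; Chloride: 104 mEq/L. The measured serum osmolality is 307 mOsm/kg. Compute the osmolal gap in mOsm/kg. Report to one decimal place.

Calculated osmolality = 2·Na + glucose/18 + BUN/2.8
= 2·143 + 106/18 + 20/2.8
= 286 + 5.89 + 7.14
= 299.03 mOsm/kg ≈ 299.0 mOsm/kg
Osmolar gap = measured − calculated = 307 − 299.0 = 8.0 mOsm/kg

8.0 mOsm/kg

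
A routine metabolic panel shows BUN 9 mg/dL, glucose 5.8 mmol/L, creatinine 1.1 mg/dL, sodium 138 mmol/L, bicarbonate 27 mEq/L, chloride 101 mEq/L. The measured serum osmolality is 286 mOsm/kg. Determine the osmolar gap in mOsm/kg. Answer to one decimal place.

1.0 mOsm/kg

Calculated osmolality = 2·Na + glucose + BUN/2.8
= 2·138 + 5.8 + 9/2.8
= 276 + 5.80 + 3.21
= 285.01 mOsm/kg ≈ 285.0 mOsm/kg
Osmolar gap = measured − calculated = 286 − 285.0 = 1.0 mOsm/kg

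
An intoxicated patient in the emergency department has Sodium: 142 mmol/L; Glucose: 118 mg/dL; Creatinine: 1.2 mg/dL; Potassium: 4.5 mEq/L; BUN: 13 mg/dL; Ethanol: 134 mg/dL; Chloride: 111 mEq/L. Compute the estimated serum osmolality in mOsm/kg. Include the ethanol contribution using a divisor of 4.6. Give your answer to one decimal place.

Calculated osmolality = 2·Na + glucose/18 + BUN/2.8 + ethanol/4.6
= 2·142 + 118/18 + 13/2.8 + 134/4.6
= 284 + 6.56 + 4.64 + 29.13
= 324.33 mOsm/kg

324.3 mOsm/kg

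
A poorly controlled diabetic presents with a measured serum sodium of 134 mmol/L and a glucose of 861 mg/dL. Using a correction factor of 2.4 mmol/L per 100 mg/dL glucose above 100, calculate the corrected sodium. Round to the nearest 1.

Corrected Na = measured Na + 2.4 · (glucose − 100)/100
= 134 + 2.4 · (861 − 100)/100
= 134 + 18.3
= 152.3 mmol/L

152 mmol/L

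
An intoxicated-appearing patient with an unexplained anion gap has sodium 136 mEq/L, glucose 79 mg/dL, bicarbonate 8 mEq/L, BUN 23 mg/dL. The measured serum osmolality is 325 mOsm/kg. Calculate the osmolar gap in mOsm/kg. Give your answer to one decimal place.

Calculated osmolality = 2·Na + glucose/18 + BUN/2.8
= 2·136 + 79/18 + 23/2.8
= 272 + 4.39 + 8.21
= 284.6 mOsm/kg ≈ 284.6 mOsm/kg
Osmolar gap = measured − calculated = 325 − 284.6 = 40.4 mOsm/kg

40.4 mOsm/kg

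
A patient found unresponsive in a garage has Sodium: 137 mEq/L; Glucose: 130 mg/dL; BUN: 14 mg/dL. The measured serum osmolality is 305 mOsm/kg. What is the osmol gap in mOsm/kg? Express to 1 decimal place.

18.8 mOsm/kg

Calculated osmolality = 2·Na + glucose/18 + BUN/2.8
= 2·137 + 130/18 + 14/2.8
= 274 + 7.22 + 5
= 286.22 mOsm/kg ≈ 286.2 mOsm/kg
Osmolar gap = measured − calculated = 305 − 286.2 = 18.8 mOsm/kg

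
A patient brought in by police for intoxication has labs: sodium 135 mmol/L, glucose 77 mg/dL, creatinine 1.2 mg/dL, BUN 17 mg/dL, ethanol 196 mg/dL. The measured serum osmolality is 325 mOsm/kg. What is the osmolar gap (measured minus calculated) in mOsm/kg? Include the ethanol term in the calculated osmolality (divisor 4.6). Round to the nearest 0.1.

2.0 mOsm/kg

Calculated osmolality = 2·Na + glucose/18 + BUN/2.8 + ethanol/4.6
= 2·135 + 77/18 + 17/2.8 + 196/4.6
= 270 + 4.28 + 6.07 + 42.61
= 322.96 mOsm/kg ≈ 323.0 mOsm/kg
Osmolar gap = measured − calculated = 325 − 323.0 = 2.0 mOsm/kg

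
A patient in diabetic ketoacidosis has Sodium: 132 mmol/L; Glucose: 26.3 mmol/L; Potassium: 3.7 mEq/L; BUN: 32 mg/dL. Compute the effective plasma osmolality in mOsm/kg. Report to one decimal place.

290.3 mOsm/kg

Effective osmolality excludes urea (freely permeant across cell membranes):
2·Na + glucose
= 2·132 + 26.3
= 264 + 26.3
= 290.3 mOsm/kg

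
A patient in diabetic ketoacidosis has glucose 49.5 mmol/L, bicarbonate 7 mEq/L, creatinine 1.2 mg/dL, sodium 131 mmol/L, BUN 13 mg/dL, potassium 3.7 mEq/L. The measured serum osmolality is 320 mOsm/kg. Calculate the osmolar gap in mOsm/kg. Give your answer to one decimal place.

Calculated osmolality = 2·Na + glucose + BUN/2.8
= 2·131 + 49.5 + 13/2.8
= 262 + 49.50 + 4.64
= 316.14 mOsm/kg ≈ 316.1 mOsm/kg
Osmolar gap = measured − calculated = 320 − 316.1 = 3.9 mOsm/kg

3.9 mOsm/kg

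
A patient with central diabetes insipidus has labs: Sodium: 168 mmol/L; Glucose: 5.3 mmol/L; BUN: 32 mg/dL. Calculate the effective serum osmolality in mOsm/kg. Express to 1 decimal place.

Effective osmolality excludes urea (freely permeant across cell membranes):
2·Na + glucose
= 2·168 + 5.3
= 336 + 5.3
= 341.3 mOsm/kg

341.3 mOsm/kg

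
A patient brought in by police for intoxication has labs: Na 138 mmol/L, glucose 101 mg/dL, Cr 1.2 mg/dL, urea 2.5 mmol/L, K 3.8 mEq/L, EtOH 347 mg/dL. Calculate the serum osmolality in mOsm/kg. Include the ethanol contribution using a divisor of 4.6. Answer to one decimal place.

359.5 mOsm/kg

Calculated osmolality = 2·Na + glucose/18 + urea + ethanol/4.6
= 2·138 + 101/18 + 2.5 + 347/4.6
= 276 + 5.61 + 2.50 + 75.43
= 359.54 mOsm/kg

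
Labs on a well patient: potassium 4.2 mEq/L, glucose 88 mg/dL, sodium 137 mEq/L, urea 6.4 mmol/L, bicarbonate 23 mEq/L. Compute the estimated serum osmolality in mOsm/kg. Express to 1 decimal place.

285.3 mOsm/kg

Calculated osmolality = 2·Na + glucose/18 + urea
= 2·137 + 88/18 + 6.4
= 274 + 4.89 + 6.40
= 285.29 mOsm/kg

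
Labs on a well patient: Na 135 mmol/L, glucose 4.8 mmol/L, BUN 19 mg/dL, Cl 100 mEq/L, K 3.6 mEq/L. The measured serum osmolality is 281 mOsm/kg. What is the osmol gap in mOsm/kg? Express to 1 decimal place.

Calculated osmolality = 2·Na + glucose + BUN/2.8
= 2·135 + 4.8 + 19/2.8
= 270 + 4.80 + 6.79
= 281.59 mOsm/kg ≈ 281.6 mOsm/kg
Osmolar gap = measured − calculated = 281 − 281.6 = -0.6 mOsm/kg

-0.6 mOsm/kg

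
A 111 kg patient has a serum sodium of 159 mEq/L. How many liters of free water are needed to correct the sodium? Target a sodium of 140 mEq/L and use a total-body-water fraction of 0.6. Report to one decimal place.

TBW = 0.6 · 111 = 66.6 L
Free water deficit = TBW · (Na/140 − 1)
= 66.6 · (159/140 − 1)
= 66.6 · 0.1357
= 9.04 L

9.0 L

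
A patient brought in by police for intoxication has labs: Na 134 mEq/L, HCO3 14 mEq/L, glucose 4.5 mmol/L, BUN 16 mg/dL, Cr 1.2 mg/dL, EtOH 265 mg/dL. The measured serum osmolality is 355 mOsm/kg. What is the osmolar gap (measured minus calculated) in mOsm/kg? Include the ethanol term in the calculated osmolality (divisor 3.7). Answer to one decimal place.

5.2 mOsm/kg

Calculated osmolality = 2·Na + glucose + BUN/2.8 + ethanol/3.7
= 2·134 + 4.5 + 16/2.8 + 265/3.7
= 268 + 4.50 + 5.71 + 71.62
= 349.83 mOsm/kg ≈ 349.8 mOsm/kg
Osmolar gap = measured − calculated = 355 − 349.8 = 5.2 mOsm/kg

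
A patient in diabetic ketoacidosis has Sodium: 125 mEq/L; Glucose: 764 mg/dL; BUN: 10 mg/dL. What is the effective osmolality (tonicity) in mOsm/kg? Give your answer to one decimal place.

292.4 mOsm/kg

Effective osmolality excludes urea (freely permeant across cell membranes):
2·Na + glucose/18
= 2·125 + 764/18
= 250 + 42.44
= 292.44 mOsm/kg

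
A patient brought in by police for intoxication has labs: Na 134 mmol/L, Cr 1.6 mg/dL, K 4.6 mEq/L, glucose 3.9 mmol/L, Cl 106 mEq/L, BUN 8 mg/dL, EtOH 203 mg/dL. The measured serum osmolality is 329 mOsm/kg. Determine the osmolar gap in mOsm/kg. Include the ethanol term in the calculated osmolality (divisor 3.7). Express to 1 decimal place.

-0.6 mOsm/kg

Calculated osmolality = 2·Na + glucose + BUN/2.8 + ethanol/3.7
= 2·134 + 3.9 + 8/2.8 + 203/3.7
= 268 + 3.90 + 2.86 + 54.86
= 329.62 mOsm/kg ≈ 329.6 mOsm/kg
Osmolar gap = measured − calculated = 329 − 329.6 = -0.6 mOsm/kg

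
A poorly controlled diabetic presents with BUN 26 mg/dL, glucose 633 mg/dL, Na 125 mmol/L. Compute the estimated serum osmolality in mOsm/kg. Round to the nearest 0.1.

Calculated osmolality = 2·Na + glucose/18 + BUN/2.8
= 2·125 + 633/18 + 26/2.8
= 250 + 35.17 + 9.29
= 294.46 mOsm/kg

294.5 mOsm/kg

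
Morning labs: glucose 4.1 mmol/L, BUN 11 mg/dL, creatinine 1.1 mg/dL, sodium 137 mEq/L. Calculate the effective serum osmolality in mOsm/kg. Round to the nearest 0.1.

Effective osmolality excludes urea (freely permeant across cell membranes):
2·Na + glucose
= 2·137 + 4.1
= 274 + 4.1
= 278.1 mOsm/kg

278.1 mOsm/kg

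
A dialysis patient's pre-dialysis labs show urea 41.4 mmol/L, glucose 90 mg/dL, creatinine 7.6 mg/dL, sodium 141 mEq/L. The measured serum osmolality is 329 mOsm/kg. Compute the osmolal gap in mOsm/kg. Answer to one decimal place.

0.6 mOsm/kg

Calculated osmolality = 2·Na + glucose/18 + urea
= 2·141 + 90/18 + 41.4
= 282 + 5 + 41.40
= 328.4 mOsm/kg ≈ 328.4 mOsm/kg
Osmolar gap = measured − calculated = 329 − 328.4 = 0.6 mOsm/kg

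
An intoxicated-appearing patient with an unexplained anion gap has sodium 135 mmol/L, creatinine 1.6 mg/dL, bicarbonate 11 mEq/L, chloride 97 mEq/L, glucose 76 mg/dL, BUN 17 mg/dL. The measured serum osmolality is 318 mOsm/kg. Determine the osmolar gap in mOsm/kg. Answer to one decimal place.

37.7 mOsm/kg

Calculated osmolality = 2·Na + glucose/18 + BUN/2.8
= 2·135 + 76/18 + 17/2.8
= 270 + 4.22 + 6.07
= 280.29 mOsm/kg ≈ 280.3 mOsm/kg
Osmolar gap = measured − calculated = 318 − 280.3 = 37.7 mOsm/kg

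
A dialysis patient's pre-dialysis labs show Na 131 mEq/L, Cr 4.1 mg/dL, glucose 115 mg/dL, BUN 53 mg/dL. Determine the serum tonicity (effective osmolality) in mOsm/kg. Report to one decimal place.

Effective osmolality excludes urea (freely permeant across cell membranes):
2·Na + glucose/18
= 2·131 + 115/18
= 262 + 6.39
= 268.39 mOsm/kg

268.4 mOsm/kg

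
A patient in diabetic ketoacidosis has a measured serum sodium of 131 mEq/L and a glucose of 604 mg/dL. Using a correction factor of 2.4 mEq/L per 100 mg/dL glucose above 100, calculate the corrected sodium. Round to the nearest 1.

Corrected Na = measured Na + 2.4 · (glucose − 100)/100
= 131 + 2.4 · (604 − 100)/100
= 131 + 12.1
= 143.1 mEq/L

143 mEq/L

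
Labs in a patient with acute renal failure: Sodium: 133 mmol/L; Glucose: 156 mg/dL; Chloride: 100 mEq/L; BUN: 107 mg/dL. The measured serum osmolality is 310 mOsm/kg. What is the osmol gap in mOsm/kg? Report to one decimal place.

-2.9 mOsm/kg

Calculated osmolality = 2·Na + glucose/18 + BUN/2.8
= 2·133 + 156/18 + 107/2.8
= 266 + 8.67 + 38.21
= 312.88 mOsm/kg ≈ 312.9 mOsm/kg
Osmolar gap = measured − calculated = 310 − 312.9 = -2.9 mOsm/kg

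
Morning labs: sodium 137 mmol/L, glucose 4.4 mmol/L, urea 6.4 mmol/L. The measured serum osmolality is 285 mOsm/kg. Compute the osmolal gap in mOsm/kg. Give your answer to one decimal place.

Calculated osmolality = 2·Na + glucose + urea
= 2·137 + 4.4 + 6.4
= 274 + 4.40 + 6.40
= 284.8 mOsm/kg ≈ 284.8 mOsm/kg
Osmolar gap = measured − calculated = 285 − 284.8 = 0.2 mOsm/kg

0.2 mOsm/kg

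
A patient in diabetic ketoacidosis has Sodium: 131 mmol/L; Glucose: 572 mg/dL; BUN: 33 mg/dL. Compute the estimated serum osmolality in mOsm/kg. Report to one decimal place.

Calculated osmolality = 2·Na + glucose/18 + BUN/2.8
= 2·131 + 572/18 + 33/2.8
= 262 + 31.78 + 11.79
= 305.57 mOsm/kg

305.6 mOsm/kg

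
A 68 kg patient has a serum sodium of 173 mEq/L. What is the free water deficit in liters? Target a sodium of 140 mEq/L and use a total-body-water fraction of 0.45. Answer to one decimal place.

TBW = 0.45 · 68 = 30.6 L
Free water deficit = TBW · (Na/140 − 1)
= 30.6 · (173/140 − 1)
= 30.6 · 0.2357
= 7.21 L

7.2 L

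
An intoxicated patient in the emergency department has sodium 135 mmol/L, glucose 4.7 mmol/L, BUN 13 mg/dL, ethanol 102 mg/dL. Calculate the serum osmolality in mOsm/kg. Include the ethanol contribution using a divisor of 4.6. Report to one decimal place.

Calculated osmolality = 2·Na + glucose + BUN/2.8 + ethanol/4.6
= 2·135 + 4.7 + 13/2.8 + 102/4.6
= 270 + 4.70 + 4.64 + 22.17
= 301.51 mOsm/kg

301.5 mOsm/kg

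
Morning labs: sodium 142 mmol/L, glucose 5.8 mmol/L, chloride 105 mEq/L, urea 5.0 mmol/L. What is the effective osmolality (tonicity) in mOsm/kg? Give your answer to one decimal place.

Effective osmolality excludes urea (freely permeant across cell membranes):
2·Na + glucose
= 2·142 + 5.8
= 284 + 5.8
= 289.8 mOsm/kg

289.8 mOsm/kg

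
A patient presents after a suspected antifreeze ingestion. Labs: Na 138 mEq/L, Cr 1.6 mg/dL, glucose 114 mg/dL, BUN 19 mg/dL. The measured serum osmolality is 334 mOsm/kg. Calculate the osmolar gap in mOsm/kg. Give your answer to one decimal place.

44.9 mOsm/kg

Calculated osmolality = 2·Na + glucose/18 + BUN/2.8
= 2·138 + 114/18 + 19/2.8
= 276 + 6.33 + 6.79
= 289.12 mOsm/kg ≈ 289.1 mOsm/kg
Osmolar gap = measured − calculated = 334 − 289.1 = 44.9 mOsm/kg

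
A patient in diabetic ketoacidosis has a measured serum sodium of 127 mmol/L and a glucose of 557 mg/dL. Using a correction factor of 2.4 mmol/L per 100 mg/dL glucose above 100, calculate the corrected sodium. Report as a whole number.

138 mmol/L

Corrected Na = measured Na + 2.4 · (glucose − 100)/100
= 127 + 2.4 · (557 − 100)/100
= 127 + 11
= 138 mmol/L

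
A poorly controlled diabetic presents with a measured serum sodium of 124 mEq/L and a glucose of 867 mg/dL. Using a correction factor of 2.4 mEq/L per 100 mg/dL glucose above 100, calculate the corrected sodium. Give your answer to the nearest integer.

142 mEq/L

Corrected Na = measured Na + 2.4 · (glucose − 100)/100
= 124 + 2.4 · (867 − 100)/100
= 124 + 18.4
= 142.4 mEq/L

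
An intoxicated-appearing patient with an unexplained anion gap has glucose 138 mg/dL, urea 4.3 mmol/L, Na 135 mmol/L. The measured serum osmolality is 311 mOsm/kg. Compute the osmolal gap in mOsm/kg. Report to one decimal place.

29.0 mOsm/kg

Calculated osmolality = 2·Na + glucose/18 + urea
= 2·135 + 138/18 + 4.3
= 270 + 7.67 + 4.30
= 281.97 mOsm/kg ≈ 282.0 mOsm/kg
Osmolar gap = measured − calculated = 311 − 282.0 = 29.0 mOsm/kg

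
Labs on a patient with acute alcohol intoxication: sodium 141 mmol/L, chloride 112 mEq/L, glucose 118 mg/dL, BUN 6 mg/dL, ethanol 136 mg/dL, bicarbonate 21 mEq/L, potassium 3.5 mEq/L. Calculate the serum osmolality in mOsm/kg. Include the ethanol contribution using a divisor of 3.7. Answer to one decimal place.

Calculated osmolality = 2·Na + glucose/18 + BUN/2.8 + ethanol/3.7
= 2·141 + 118/18 + 6/2.8 + 136/3.7
= 282 + 6.56 + 2.14 + 36.76
= 327.46 mOsm/kg

327.5 mOsm/kg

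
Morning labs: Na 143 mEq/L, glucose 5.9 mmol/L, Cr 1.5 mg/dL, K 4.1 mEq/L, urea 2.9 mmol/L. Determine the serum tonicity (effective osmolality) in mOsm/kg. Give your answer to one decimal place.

Effective osmolality excludes urea (freely permeant across cell membranes):
2·Na + glucose
= 2·143 + 5.9
= 286 + 5.9
= 291.9 mOsm/kg

291.9 mOsm/kg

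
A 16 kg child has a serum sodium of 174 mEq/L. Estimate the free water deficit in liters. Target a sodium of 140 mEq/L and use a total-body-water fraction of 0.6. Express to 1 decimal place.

TBW = 0.6 · 16 = 9.6 L
Free water deficit = TBW · (Na/140 − 1)
= 9.6 · (174/140 − 1)
= 9.6 · 0.2429
= 2.33 L

2.3 L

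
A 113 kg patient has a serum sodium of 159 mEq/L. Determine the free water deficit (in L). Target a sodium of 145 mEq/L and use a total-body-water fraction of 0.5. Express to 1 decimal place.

5.5 L

TBW = 0.5 · 113 = 56.5 L
Free water deficit = TBW · (Na/145 − 1)
= 56.5 · (159/145 − 1)
= 56.5 · 0.0966
= 5.46 L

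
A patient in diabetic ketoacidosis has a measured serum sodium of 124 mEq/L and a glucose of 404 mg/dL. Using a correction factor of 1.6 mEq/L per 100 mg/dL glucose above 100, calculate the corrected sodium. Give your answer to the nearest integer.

129 mEq/L

Corrected Na = measured Na + 1.6 · (glucose − 100)/100
= 124 + 1.6 · (404 − 100)/100
= 124 + 4.9
= 128.9 mEq/L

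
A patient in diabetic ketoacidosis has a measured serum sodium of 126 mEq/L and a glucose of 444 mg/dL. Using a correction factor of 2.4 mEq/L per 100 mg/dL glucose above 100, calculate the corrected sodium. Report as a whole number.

134 mEq/L

Corrected Na = measured Na + 2.4 · (glucose − 100)/100
= 126 + 2.4 · (444 − 100)/100
= 126 + 8.3
= 134.3 mEq/L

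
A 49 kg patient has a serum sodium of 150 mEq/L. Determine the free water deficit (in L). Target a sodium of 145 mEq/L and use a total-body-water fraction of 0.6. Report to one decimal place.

TBW = 0.6 · 49 = 29.4 L
Free water deficit = TBW · (Na/145 − 1)
= 29.4 · (150/145 − 1)
= 29.4 · 0.0345
= 1.01 L

1.0 L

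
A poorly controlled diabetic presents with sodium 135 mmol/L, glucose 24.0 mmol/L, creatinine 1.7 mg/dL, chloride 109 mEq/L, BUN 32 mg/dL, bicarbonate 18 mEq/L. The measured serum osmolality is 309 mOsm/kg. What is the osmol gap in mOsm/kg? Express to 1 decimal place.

Calculated osmolality = 2·Na + glucose + BUN/2.8
= 2·135 + 24 + 32/2.8
= 270 + 24 + 11.43
= 305.43 mOsm/kg ≈ 305.4 mOsm/kg
Osmolar gap = measured − calculated = 309 − 305.4 = 3.6 mOsm/kg

3.6 mOsm/kg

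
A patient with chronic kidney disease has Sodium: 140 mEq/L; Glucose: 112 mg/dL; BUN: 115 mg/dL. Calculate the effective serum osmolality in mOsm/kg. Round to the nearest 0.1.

286.2 mOsm/kg

Effective osmolality excludes urea (freely permeant across cell membranes):
2·Na + glucose/18
= 2·140 + 112/18
= 280 + 6.22
= 286.22 mOsm/kg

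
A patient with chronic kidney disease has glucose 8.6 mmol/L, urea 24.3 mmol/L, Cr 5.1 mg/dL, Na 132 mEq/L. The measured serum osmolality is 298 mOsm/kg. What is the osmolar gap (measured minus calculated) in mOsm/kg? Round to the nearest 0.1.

1.1 mOsm/kg

Calculated osmolality = 2·Na + glucose + urea
= 2·132 + 8.6 + 24.3
= 264 + 8.60 + 24.30
= 296.9 mOsm/kg ≈ 296.9 mOsm/kg
Osmolar gap = measured − calculated = 298 − 296.9 = 1.1 mOsm/kg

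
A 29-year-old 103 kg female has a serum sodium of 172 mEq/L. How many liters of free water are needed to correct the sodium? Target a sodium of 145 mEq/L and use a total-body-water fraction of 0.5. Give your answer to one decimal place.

TBW = 0.5 · 103 = 51.5 L
Free water deficit = TBW · (Na/145 − 1)
= 51.5 · (172/145 − 1)
= 51.5 · 0.1862
= 9.59 L

9.6 L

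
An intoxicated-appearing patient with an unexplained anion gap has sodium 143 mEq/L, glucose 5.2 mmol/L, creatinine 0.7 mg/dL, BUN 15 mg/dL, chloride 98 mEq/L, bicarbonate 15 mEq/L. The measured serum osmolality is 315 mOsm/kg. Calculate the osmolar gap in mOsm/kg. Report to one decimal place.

18.4 mOsm/kg

Calculated osmolality = 2·Na + glucose + BUN/2.8
= 2·143 + 5.2 + 15/2.8
= 286 + 5.20 + 5.36
= 296.56 mOsm/kg ≈ 296.6 mOsm/kg
Osmolar gap = measured − calculated = 315 − 296.6 = 18.4 mOsm/kg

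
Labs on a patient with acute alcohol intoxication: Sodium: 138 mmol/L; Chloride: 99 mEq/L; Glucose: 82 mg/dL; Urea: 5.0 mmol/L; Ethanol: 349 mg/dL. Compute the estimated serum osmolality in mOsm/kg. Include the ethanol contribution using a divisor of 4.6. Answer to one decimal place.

Calculated osmolality = 2·Na + glucose/18 + urea + ethanol/4.6
= 2·138 + 82/18 + 5 + 349/4.6
= 276 + 4.56 + 5 + 75.87
= 361.43 mOsm/kg

361.4 mOsm/kg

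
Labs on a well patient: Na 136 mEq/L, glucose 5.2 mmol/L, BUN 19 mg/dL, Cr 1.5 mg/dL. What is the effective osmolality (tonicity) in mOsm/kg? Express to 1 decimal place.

Effective osmolality excludes urea (freely permeant across cell membranes):
2·Na + glucose
= 2·136 + 5.2
= 272 + 5.2
= 277.2 mOsm/kg

277.2 mOsm/kg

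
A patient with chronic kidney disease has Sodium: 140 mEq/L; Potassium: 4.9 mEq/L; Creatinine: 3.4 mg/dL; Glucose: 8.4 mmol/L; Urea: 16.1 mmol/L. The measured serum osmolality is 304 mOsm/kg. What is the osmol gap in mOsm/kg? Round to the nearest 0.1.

Calculated osmolality = 2·Na + glucose + urea
= 2·140 + 8.4 + 16.1
= 280 + 8.40 + 16.10
= 304.5 mOsm/kg ≈ 304.5 mOsm/kg
Osmolar gap = measured − calculated = 304 − 304.5 = -0.5 mOsm/kg

-0.5 mOsm/kg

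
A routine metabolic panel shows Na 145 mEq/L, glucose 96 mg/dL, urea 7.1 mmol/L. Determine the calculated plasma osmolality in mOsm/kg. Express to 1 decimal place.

302.4 mOsm/kg

Calculated osmolality = 2·Na + glucose/18 + urea
= 2·145 + 96/18 + 7.1
= 290 + 5.33 + 7.10
= 302.43 mOsm/kg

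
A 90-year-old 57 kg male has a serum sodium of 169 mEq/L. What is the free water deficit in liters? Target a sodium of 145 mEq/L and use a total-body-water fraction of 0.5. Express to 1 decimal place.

TBW = 0.5 · 57 = 28.5 L
Free water deficit = TBW · (Na/145 − 1)
= 28.5 · (169/145 − 1)
= 28.5 · 0.1655
= 4.72 L

4.7 L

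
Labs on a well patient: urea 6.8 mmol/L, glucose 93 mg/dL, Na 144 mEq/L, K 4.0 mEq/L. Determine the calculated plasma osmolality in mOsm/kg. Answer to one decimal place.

Calculated osmolality = 2·Na + glucose/18 + urea
= 2·144 + 93/18 + 6.8
= 288 + 5.17 + 6.80
= 299.97 mOsm/kg

300.0 mOsm/kg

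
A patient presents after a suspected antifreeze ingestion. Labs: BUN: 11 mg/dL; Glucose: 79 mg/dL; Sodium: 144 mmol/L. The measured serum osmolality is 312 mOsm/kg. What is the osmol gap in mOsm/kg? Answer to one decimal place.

15.7 mOsm/kg

Calculated osmolality = 2·Na + glucose/18 + BUN/2.8
= 2·144 + 79/18 + 11/2.8
= 288 + 4.39 + 3.93
= 296.32 mOsm/kg ≈ 296.3 mOsm/kg
Osmolar gap = measured − calculated = 312 − 296.3 = 15.7 mOsm/kg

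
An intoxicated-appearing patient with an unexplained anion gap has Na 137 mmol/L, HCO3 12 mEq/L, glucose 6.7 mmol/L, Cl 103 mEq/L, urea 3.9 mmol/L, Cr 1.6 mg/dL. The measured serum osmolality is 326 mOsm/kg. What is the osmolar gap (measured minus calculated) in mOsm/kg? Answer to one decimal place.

41.4 mOsm/kg

Calculated osmolality = 2·Na + glucose + urea
= 2·137 + 6.7 + 3.9
= 274 + 6.70 + 3.90
= 284.6 mOsm/kg ≈ 284.6 mOsm/kg
Osmolar gap = measured − calculated = 326 − 284.6 = 41.4 mOsm/kg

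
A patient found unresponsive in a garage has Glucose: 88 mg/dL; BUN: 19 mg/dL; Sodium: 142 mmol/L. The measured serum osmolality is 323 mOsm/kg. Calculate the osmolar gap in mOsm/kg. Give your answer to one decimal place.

Calculated osmolality = 2·Na + glucose/18 + BUN/2.8
= 2·142 + 88/18 + 19/2.8
= 284 + 4.89 + 6.79
= 295.68 mOsm/kg ≈ 295.7 mOsm/kg
Osmolar gap = measured − calculated = 323 − 295.7 = 27.3 mOsm/kg

27.3 mOsm/kg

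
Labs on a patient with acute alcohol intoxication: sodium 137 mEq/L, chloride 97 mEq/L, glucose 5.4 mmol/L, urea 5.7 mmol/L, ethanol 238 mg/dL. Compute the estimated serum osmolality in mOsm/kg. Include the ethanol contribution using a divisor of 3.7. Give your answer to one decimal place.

349.4 mOsm/kg

Calculated osmolality = 2·Na + glucose + urea + ethanol/3.7
= 2·137 + 5.4 + 5.7 + 238/3.7
= 274 + 5.40 + 5.70 + 64.32
= 349.42 mOsm/kg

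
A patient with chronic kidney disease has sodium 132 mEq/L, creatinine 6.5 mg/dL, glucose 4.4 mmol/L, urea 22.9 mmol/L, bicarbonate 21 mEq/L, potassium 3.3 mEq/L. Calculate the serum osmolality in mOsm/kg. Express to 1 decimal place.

291.3 mOsm/kg

Calculated osmolality = 2·Na + glucose + urea
= 2·132 + 4.4 + 22.9
= 264 + 4.40 + 22.90
= 291.3 mOsm/kg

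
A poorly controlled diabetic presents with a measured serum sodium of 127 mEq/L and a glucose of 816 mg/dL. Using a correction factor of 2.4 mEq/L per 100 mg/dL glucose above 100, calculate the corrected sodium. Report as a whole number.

144 mEq/L

Corrected Na = measured Na + 2.4 · (glucose − 100)/100
= 127 + 2.4 · (816 − 100)/100
= 127 + 17.2
= 144.2 mEq/L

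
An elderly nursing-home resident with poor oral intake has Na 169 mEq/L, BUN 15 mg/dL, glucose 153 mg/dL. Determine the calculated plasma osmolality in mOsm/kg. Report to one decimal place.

351.9 mOsm/kg

Calculated osmolality = 2·Na + glucose/18 + BUN/2.8
= 2·169 + 153/18 + 15/2.8
= 338 + 8.50 + 5.36
= 351.86 mOsm/kg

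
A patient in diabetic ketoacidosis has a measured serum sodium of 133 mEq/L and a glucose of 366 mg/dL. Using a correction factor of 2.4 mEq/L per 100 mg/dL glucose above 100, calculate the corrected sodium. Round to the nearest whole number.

139 mEq/L

Corrected Na = measured Na + 2.4 · (glucose − 100)/100
= 133 + 2.4 · (366 − 100)/100
= 133 + 6.4
= 139.4 mEq/L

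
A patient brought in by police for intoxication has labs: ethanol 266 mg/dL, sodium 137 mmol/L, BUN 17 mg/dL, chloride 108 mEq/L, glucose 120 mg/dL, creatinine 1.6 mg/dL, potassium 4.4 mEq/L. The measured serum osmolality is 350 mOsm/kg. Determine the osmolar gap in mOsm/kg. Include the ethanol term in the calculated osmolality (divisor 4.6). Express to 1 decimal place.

Calculated osmolality = 2·Na + glucose/18 + BUN/2.8 + ethanol/4.6
= 2·137 + 120/18 + 17/2.8 + 266/4.6
= 274 + 6.67 + 6.07 + 57.83
= 344.57 mOsm/kg ≈ 344.6 mOsm/kg
Osmolar gap = measured − calculated = 350 − 344.6 = 5.4 mOsm/kg

5.4 mOsm/kg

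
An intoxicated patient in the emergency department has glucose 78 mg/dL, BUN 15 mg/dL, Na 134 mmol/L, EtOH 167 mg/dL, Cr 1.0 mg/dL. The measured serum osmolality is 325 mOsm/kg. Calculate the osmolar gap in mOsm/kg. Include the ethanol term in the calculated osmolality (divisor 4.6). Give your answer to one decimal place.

Calculated osmolality = 2·Na + glucose/18 + BUN/2.8 + ethanol/4.6
= 2·134 + 78/18 + 15/2.8 + 167/4.6
= 268 + 4.33 + 5.36 + 36.30
= 313.99 mOsm/kg ≈ 314.0 mOsm/kg
Osmolar gap = measured − calculated = 325 − 314.0 = 11.0 mOsm/kg

11.0 mOsm/kg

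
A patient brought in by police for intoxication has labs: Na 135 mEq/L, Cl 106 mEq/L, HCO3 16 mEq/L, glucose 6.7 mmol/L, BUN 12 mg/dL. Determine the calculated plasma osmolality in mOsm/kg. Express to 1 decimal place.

Calculated osmolality = 2·Na + glucose + BUN/2.8
= 2·135 + 6.7 + 12/2.8
= 270 + 6.70 + 4.29
= 280.99 mOsm/kg

281.0 mOsm/kg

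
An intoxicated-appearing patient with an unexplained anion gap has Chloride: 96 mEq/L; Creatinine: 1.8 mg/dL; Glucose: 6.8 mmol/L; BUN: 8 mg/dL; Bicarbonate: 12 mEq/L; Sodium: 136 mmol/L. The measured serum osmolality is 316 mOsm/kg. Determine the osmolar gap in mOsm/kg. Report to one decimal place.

Calculated osmolality = 2·Na + glucose + BUN/2.8
= 2·136 + 6.8 + 8/2.8
= 272 + 6.80 + 2.86
= 281.66 mOsm/kg ≈ 281.7 mOsm/kg
Osmolar gap = measured − calculated = 316 − 281.7 = 34.3 mOsm/kg

34.3 mOsm/kg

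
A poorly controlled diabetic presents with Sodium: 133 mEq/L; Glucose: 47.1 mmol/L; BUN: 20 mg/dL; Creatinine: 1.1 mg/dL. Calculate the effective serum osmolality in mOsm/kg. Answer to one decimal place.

Effective osmolality excludes urea (freely permeant across cell membranes):
2·Na + glucose
= 2·133 + 47.1
= 266 + 47.1
= 313.1 mOsm/kg

313.1 mOsm/kg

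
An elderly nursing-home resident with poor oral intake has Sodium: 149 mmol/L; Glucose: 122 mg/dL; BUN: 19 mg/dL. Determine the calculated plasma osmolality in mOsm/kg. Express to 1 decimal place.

Calculated osmolality = 2·Na + glucose/18 + BUN/2.8
= 2·149 + 122/18 + 19/2.8
= 298 + 6.78 + 6.79
= 311.57 mOsm/kg

311.6 mOsm/kg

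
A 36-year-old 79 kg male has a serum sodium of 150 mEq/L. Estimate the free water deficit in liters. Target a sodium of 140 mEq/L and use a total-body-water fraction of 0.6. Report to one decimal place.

TBW = 0.6 · 79 = 47.4 L
Free water deficit = TBW · (Na/140 − 1)
= 47.4 · (150/140 − 1)
= 47.4 · 0.0714
= 3.38 L

3.4 L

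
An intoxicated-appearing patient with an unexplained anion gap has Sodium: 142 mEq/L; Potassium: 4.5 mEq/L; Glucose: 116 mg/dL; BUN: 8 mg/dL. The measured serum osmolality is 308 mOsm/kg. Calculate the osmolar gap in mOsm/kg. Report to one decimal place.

Calculated osmolality = 2·Na + glucose/18 + BUN/2.8
= 2·142 + 116/18 + 8/2.8
= 284 + 6.44 + 2.86
= 293.3 mOsm/kg ≈ 293.3 mOsm/kg
Osmolar gap = measured − calculated = 308 − 293.3 = 14.7 mOsm/kg

14.7 mOsm/kg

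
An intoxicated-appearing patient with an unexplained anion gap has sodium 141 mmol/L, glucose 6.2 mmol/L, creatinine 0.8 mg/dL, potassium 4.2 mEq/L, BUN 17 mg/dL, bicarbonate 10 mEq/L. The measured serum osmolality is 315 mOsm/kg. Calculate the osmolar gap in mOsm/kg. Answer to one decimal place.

20.7 mOsm/kg

Calculated osmolality = 2·Na + glucose + BUN/2.8
= 2·141 + 6.2 + 17/2.8
= 282 + 6.20 + 6.07
= 294.27 mOsm/kg ≈ 294.3 mOsm/kg
Osmolar gap = measured − calculated = 315 − 294.3 = 20.7 mOsm/kg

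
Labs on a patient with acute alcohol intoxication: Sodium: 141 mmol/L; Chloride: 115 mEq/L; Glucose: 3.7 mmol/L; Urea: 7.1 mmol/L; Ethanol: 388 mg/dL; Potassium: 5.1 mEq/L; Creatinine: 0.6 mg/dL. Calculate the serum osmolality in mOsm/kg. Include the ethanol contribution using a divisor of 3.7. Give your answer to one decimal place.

Calculated osmolality = 2·Na + glucose + urea + ethanol/3.7
= 2·141 + 3.7 + 7.1 + 388/3.7
= 282 + 3.70 + 7.10 + 104.86
= 397.66 mOsm/kg

397.7 mOsm/kg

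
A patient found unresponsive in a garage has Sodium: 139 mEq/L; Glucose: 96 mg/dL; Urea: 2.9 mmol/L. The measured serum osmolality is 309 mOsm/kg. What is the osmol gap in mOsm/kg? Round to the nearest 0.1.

Calculated osmolality = 2·Na + glucose/18 + urea
= 2·139 + 96/18 + 2.9
= 278 + 5.33 + 2.90
= 286.23 mOsm/kg ≈ 286.2 mOsm/kg
Osmolar gap = measured − calculated = 309 − 286.2 = 22.8 mOsm/kg

22.8 mOsm/kg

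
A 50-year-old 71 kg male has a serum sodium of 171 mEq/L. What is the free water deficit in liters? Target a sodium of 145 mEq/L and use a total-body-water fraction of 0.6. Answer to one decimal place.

TBW = 0.6 · 71 = 42.6 L
Free water deficit = TBW · (Na/145 − 1)
= 42.6 · (171/145 − 1)
= 42.6 · 0.1793
= 7.64 L

7.6 L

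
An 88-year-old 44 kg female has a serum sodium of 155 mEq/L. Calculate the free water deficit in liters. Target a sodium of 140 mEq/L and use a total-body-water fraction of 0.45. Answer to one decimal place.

TBW = 0.45 · 44 = 19.8 L
Free water deficit = TBW · (Na/140 − 1)
= 19.8 · (155/140 − 1)
= 19.8 · 0.1071
= 2.12 L

2.1 L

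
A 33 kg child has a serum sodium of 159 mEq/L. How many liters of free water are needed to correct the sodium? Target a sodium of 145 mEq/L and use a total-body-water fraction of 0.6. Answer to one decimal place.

1.9 L

TBW = 0.6 · 33 = 19.8 L
Free water deficit = TBW · (Na/145 − 1)
= 19.8 · (159/145 − 1)
= 19.8 · 0.0966
= 1.91 L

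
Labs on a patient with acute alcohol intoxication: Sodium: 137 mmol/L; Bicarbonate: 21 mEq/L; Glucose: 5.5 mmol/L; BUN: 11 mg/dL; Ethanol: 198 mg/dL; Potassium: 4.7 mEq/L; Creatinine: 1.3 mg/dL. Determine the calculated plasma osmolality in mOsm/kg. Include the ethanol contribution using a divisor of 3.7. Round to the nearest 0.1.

336.9 mOsm/kg

Calculated osmolality = 2·Na + glucose + BUN/2.8 + ethanol/3.7
= 2·137 + 5.5 + 11/2.8 + 198/3.7
= 274 + 5.50 + 3.93 + 53.51
= 336.94 mOsm/kg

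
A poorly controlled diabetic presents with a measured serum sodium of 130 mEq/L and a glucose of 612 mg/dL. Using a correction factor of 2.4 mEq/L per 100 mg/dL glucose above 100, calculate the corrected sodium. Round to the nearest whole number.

Corrected Na = measured Na + 2.4 · (glucose − 100)/100
= 130 + 2.4 · (612 − 100)/100
= 130 + 12.3
= 142.3 mEq/L

142 mEq/L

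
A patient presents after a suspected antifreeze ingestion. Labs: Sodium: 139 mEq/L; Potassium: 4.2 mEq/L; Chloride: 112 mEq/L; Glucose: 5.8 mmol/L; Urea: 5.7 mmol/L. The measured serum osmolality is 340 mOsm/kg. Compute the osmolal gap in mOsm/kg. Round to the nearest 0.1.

Calculated osmolality = 2·Na + glucose + urea
= 2·139 + 5.8 + 5.7
= 278 + 5.80 + 5.70
= 289.5 mOsm/kg ≈ 289.5 mOsm/kg
Osmolar gap = measured − calculated = 340 − 289.5 = 50.5 mOsm/kg

50.5 mOsm/kg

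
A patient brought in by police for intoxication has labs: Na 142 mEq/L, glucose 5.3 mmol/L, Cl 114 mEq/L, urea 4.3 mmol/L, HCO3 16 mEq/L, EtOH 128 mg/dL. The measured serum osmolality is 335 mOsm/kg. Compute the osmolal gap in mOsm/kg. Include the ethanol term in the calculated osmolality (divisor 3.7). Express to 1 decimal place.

Calculated osmolality = 2·Na + glucose + urea + ethanol/3.7
= 2·142 + 5.3 + 4.3 + 128/3.7
= 284 + 5.30 + 4.30 + 34.59
= 328.19 mOsm/kg ≈ 328.2 mOsm/kg
Osmolar gap = measured − calculated = 335 − 328.2 = 6.8 mOsm/kg

6.8 mOsm/kg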